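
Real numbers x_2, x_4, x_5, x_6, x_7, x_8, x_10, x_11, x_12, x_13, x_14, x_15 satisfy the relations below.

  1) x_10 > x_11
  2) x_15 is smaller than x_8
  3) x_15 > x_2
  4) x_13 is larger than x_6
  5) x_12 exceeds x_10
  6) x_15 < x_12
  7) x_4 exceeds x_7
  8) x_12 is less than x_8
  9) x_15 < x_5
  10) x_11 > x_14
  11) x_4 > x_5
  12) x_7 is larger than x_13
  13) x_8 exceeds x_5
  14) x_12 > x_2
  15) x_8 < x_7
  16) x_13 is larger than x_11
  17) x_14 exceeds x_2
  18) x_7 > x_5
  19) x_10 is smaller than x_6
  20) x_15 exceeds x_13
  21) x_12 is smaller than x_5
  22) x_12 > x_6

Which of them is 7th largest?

x_13

Chaining the given pairs: x_2 < x_14 < x_11 < x_10 < x_6 < x_13 < x_15 < x_12 < x_5 < x_8 < x_7 < x_4.
Counting 7 from the largest end gives x_13.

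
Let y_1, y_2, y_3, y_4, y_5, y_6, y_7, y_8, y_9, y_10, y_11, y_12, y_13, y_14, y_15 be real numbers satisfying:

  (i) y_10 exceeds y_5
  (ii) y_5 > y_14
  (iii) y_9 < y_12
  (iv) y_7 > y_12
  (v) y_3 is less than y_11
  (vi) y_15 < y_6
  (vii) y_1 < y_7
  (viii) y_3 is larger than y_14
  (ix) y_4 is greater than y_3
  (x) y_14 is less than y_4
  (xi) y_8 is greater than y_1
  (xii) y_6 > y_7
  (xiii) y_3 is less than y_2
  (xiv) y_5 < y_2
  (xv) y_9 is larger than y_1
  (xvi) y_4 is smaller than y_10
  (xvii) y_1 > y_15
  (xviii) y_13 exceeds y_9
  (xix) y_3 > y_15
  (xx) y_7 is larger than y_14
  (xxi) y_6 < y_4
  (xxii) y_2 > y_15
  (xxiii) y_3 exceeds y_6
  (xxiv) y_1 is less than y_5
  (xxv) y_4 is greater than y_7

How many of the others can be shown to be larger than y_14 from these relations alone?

Directly above y_14: y_5, y_7, y_3, y_4.
One step further: y_6, y_11, y_2, y_10 (8 so far).
Nothing else is reachable above y_14; 8 in all.

8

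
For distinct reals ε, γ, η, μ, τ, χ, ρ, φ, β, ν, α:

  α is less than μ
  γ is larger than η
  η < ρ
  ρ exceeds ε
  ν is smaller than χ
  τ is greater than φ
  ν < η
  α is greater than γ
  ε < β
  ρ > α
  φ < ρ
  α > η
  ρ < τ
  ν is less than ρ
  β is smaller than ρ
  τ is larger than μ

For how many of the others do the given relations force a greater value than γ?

4

From γ the given relations immediately reach α.
From those, μ, ρ — 3 in total.
From those, τ — 4 in total.
Nothing else is reachable above γ; 4 in all.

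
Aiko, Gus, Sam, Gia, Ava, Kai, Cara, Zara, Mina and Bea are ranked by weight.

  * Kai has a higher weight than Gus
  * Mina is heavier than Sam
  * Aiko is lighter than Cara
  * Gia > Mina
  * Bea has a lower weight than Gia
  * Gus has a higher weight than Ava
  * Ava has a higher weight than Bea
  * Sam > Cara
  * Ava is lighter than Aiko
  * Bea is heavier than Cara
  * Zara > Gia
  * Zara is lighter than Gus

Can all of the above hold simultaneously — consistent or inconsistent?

We have Cara < Bea stated directly, yet also Bea < Ava < Aiko < Cara by chaining the others — so Bea < Cara. Contradiction.

inconsistent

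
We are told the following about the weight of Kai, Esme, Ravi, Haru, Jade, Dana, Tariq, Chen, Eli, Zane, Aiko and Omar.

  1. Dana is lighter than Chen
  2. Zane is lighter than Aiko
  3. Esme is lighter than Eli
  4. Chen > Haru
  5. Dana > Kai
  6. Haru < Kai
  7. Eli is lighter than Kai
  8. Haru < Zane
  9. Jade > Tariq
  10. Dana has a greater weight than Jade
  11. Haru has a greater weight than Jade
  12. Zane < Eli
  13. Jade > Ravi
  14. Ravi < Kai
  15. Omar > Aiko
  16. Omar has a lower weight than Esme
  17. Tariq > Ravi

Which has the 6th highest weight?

Omar

Chaining the given pairs: Ravi < Tariq < Jade < Haru < Zane < Aiko < Omar < Esme < Eli < Kai < Dana < Chen.
The 6th largest is Omar.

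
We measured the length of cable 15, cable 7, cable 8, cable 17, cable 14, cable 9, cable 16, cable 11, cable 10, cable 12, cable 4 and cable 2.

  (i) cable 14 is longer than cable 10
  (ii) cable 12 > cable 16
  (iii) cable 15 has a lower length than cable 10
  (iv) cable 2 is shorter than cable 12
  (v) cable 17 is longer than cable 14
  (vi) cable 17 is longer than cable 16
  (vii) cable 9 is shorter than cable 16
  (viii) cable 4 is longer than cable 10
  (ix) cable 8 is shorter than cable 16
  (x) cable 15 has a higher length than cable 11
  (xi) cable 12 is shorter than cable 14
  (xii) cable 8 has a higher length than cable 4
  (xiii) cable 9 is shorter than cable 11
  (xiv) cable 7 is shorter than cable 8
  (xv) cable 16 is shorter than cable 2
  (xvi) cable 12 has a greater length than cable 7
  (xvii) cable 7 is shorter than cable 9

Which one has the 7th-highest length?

cable 4

Chaining the given pairs: cable 7 < cable 9 < cable 11 < cable 15 < cable 10 < cable 4 < cable 8 < cable 16 < cable 2 < cable 12 < cable 14 < cable 17.
The 7th largest is cable 4.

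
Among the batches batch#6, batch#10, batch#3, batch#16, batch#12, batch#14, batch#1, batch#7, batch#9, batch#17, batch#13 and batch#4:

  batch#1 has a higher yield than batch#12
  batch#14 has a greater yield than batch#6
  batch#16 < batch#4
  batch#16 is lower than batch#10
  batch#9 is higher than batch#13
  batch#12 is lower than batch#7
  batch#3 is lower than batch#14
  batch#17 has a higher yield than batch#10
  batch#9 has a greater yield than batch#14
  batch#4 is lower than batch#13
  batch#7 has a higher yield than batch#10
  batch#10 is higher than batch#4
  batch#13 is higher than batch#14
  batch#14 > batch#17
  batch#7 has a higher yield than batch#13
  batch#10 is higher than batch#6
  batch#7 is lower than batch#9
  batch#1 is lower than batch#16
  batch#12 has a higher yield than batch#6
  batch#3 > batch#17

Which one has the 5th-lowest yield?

batch#4

The consecutive relations fix a unique order: batch#6 < batch#12 < batch#1 < batch#16 < batch#4 < batch#10 < batch#17 < batch#3 < batch#14 < batch#13 < batch#7 < batch#9.
The 5th smallest is batch#4.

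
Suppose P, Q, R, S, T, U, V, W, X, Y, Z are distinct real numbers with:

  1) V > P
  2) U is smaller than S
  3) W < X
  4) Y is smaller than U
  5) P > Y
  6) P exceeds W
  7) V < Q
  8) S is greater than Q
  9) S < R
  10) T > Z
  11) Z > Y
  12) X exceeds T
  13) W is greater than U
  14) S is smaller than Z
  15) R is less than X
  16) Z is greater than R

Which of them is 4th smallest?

P

The consecutive relations fix a unique order: Y < U < W < P < V < Q < S < R < Z < T < X.
The 4th smallest is P.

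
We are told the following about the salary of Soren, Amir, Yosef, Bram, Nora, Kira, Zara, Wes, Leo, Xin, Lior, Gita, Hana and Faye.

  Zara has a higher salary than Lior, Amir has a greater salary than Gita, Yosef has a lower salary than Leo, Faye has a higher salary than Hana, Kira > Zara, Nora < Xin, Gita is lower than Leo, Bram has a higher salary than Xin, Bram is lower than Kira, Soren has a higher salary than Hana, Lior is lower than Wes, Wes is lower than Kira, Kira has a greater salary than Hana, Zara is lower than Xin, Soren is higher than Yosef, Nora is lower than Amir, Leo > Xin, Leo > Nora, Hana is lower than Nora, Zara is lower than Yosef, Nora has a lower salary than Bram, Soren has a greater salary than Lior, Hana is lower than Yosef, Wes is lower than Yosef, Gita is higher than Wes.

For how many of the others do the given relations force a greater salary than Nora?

5

From Nora the given relations immediately reach Xin, Bram, Amir, Leo.
From those, Kira — 5 in total.
Nothing else is reachable above Nora; 5 in all.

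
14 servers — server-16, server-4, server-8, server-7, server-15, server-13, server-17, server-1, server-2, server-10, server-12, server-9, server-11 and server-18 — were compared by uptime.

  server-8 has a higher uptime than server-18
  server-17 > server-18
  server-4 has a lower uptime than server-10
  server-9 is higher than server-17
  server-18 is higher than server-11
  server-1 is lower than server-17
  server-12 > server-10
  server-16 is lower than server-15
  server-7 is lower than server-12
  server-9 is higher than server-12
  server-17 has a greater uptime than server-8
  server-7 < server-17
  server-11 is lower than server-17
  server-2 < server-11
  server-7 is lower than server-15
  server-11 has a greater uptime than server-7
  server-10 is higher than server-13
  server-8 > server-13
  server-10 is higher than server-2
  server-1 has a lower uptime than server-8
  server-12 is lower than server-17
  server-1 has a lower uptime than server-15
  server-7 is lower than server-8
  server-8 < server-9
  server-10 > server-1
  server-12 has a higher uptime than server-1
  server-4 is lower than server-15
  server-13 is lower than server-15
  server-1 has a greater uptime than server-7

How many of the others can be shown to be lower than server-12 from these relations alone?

6

The elements the relations force below server-12 are server-13, server-7, server-4, server-1, server-2, server-10 — no chain reaches any other.
That is 6.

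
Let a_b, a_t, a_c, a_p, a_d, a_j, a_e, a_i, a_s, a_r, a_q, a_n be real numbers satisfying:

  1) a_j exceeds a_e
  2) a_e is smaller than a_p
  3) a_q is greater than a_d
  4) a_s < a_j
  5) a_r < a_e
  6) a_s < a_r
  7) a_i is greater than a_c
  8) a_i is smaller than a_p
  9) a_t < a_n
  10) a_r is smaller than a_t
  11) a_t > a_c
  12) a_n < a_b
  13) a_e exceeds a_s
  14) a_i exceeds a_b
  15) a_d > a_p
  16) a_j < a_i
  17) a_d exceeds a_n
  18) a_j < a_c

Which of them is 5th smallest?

a_c

The consecutive relations fix a unique order: a_s < a_r < a_e < a_j < a_c < a_t < a_n < a_b < a_i < a_p < a_d < a_q.
Counting 5 from the smallest end gives a_c.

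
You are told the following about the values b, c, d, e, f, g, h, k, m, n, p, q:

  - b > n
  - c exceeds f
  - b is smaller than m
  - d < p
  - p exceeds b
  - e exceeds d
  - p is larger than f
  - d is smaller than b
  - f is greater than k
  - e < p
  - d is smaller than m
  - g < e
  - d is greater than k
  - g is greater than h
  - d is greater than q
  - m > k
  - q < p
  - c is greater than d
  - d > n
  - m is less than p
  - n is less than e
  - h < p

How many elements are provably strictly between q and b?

The relations place q below b. An element lies strictly between them when it is forced above q and also forced below b.
Above q: {d, c, e, m, p}. Below b: {n, k, d}.
Intersection: {d} — 1.

1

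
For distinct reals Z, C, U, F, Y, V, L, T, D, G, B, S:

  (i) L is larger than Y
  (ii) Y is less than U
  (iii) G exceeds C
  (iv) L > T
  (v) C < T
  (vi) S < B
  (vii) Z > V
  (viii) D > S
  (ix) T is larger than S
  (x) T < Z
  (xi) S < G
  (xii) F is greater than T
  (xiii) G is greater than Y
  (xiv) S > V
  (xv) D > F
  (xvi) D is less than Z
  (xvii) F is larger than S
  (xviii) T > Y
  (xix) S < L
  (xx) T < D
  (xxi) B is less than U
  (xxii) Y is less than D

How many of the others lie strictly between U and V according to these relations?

2

Chaining upward from V reaches: S, B, T, F, D, Z, L, G.
Chaining downward from U reaches: Y, S, B.
Strictly between V and U are those in both lists: S, B — 2 elements.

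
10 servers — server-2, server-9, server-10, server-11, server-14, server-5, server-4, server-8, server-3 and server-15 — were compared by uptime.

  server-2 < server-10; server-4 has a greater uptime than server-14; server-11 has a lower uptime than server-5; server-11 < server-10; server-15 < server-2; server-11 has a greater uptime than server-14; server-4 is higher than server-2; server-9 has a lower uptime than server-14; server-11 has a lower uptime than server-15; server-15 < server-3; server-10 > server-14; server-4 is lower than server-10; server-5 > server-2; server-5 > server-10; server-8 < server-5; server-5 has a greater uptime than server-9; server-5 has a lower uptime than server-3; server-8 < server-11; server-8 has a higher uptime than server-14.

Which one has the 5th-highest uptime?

server-2

Chaining the given pairs: server-9 < server-14 < server-8 < server-11 < server-15 < server-2 < server-4 < server-10 < server-5 < server-3.
The 5th largest is server-2.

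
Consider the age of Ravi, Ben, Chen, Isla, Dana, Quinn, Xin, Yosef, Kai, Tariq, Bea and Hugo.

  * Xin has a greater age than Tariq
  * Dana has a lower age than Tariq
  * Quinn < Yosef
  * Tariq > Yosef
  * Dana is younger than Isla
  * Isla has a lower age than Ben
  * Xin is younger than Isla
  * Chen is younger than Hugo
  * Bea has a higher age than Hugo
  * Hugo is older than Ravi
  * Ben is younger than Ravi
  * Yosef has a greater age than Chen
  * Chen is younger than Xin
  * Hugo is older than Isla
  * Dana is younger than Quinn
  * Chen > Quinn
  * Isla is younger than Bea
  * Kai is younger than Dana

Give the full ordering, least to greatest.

The consecutive links are each given: Kai < Dana; Dana < Quinn; Quinn < Chen; Chen < Yosef; Yosef < Tariq; Tariq < Xin; Xin < Isla; Isla < Ben; Ben < Ravi; Ravi < Hugo; Hugo < Bea.

Kai < Dana < Quinn < Chen < Yosef < Tariq < Xin < Isla < Ben < Ravi < Hugo < Bea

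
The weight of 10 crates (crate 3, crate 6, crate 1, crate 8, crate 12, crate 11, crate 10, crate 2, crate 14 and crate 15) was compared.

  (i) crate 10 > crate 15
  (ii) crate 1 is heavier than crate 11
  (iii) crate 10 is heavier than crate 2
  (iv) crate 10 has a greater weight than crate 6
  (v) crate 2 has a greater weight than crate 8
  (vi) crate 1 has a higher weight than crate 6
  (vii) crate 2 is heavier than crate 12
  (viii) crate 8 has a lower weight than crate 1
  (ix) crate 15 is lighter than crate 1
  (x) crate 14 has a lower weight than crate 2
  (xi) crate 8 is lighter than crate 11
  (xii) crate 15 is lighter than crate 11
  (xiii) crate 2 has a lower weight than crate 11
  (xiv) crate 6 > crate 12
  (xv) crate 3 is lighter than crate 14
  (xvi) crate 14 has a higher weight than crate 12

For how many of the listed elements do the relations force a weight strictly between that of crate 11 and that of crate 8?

1

Chaining upward from crate 8 reaches: crate 2, crate 1, crate 10.
Chaining downward from crate 11 reaches: crate 3, crate 12, crate 14, crate 2, crate 15.
Strictly between crate 8 and crate 11 are those in both lists: crate 2 — 1 element.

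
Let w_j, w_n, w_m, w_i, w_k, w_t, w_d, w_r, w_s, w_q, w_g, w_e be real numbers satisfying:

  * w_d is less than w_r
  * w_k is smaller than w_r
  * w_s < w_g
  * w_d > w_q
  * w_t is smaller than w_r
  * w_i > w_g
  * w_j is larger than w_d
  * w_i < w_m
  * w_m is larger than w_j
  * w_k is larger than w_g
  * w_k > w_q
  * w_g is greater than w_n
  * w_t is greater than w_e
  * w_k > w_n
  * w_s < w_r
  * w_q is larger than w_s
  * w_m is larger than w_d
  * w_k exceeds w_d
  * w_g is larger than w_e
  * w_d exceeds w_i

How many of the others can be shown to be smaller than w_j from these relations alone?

7

The elements the relations force below w_j are w_n, w_s, w_e, w_g, w_q, w_i, w_d — no chain reaches any other.
That is 7.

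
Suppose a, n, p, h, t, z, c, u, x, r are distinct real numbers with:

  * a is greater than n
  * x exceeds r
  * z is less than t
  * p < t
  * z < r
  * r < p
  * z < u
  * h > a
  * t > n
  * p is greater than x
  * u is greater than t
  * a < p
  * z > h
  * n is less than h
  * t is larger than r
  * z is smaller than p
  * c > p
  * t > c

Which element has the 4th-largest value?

Chaining the given pairs: n < a < h < z < r < x < p < c < t < u.
Counting 4 from the largest end gives p.

p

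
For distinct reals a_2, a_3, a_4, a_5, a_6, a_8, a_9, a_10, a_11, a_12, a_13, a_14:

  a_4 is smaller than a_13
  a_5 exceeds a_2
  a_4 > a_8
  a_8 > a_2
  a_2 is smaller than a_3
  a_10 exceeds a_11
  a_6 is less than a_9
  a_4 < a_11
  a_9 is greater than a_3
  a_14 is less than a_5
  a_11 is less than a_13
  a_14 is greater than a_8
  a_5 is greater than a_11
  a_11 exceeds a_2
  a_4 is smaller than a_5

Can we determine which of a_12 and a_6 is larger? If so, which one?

Following every chain through a_12: nothing is chained to a_12.
a_6 is not reached, and no chain runs the other way from a_6 to a_12.
So the given relations leave the order of a_12 and a_6 undetermined.

undetermined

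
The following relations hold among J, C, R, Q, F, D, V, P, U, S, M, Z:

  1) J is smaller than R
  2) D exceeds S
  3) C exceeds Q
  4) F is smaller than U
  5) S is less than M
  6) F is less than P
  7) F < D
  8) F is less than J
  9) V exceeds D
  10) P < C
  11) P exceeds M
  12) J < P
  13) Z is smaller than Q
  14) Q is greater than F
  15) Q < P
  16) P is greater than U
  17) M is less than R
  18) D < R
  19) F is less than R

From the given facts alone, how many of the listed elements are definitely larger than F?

Directly above F: U, D, J, R, Q, P.
One step further: V, C (8 so far).
No other element is forced above F by the given relations, so the count is 8.

8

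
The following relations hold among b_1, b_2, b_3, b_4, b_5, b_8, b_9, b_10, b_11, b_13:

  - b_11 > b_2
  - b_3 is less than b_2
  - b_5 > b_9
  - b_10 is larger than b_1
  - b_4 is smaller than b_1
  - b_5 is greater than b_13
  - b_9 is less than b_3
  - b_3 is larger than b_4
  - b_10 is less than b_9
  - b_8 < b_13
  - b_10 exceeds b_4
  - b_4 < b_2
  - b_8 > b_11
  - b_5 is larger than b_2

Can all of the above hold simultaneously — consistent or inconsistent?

consistent

Every relation is compatible with b_4 < b_1 < b_10 < b_9 < b_3 < b_2 < b_11 < b_8 < b_13 < b_5; the set is consistent.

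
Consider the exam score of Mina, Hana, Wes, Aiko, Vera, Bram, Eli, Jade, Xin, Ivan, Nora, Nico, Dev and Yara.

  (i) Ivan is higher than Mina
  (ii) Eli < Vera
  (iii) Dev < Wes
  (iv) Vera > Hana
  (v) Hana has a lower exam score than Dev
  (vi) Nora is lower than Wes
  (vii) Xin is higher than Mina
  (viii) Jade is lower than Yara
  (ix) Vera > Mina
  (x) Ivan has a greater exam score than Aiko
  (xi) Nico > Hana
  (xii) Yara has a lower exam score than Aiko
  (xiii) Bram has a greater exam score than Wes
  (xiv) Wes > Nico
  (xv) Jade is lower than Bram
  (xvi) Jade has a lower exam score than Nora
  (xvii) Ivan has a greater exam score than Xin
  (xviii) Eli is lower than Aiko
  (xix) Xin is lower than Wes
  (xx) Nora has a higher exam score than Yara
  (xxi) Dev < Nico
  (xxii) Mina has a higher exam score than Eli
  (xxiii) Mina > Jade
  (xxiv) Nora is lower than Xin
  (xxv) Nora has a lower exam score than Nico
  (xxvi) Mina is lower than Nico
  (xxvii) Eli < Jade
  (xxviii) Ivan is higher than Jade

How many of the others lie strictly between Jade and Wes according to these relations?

5

The relations place Jade below Wes. An element lies strictly between them when it is forced above Jade and also forced below Wes.
Above Jade: {Mina, Yara, Nora, Vera, Xin, Nico, Aiko, Bram, Ivan}. Below Wes: {Eli, Hana, Mina, Yara, Nora, Dev, Xin, Nico}.
Intersection: {Mina, Yara, Nora, Xin, Nico} — 5.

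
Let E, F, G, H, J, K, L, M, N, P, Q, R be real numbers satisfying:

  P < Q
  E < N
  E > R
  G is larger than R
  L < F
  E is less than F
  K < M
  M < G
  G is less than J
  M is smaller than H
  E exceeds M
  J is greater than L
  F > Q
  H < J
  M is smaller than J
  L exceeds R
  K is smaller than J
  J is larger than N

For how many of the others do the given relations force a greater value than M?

6

Directly above M: H, G, E, J.
One step further: N, F (6 so far).
No other element is forced above M by the given relations, so the count is 6.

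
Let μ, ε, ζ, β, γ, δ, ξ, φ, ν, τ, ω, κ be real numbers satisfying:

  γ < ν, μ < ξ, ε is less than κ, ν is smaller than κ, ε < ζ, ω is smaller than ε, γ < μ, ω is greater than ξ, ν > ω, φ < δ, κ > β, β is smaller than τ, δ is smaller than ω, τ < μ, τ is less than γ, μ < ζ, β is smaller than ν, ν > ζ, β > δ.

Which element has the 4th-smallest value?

τ

Chaining the given pairs: φ < δ < β < τ < γ < μ < ξ < ω < ε < ζ < ν < κ.
Counting 4 from the smallest end gives τ.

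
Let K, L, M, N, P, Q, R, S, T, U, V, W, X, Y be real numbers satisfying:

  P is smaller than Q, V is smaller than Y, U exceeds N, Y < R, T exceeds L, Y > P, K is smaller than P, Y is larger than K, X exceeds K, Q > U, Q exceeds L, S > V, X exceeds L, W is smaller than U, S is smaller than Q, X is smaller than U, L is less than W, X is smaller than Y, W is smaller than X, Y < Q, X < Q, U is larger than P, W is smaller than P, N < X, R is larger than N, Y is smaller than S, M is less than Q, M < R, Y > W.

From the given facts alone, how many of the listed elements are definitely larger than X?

From X the given relations immediately reach U, Y, Q.
From those, R, S — 5 in total.
Nothing else is reachable above X; 5 in all.

5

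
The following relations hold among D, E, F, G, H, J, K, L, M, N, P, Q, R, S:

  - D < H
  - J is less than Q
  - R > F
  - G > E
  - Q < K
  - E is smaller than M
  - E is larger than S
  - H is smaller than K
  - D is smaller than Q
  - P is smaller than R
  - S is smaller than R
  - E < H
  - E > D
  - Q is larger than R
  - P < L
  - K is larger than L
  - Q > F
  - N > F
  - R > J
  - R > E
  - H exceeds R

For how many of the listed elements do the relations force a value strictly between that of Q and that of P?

Chaining upward from P reaches: R, H, L, K.
Chaining downward from Q reaches: J, D, F, S, E, R.
Strictly between P and Q are those in both lists: R — 1 element.

1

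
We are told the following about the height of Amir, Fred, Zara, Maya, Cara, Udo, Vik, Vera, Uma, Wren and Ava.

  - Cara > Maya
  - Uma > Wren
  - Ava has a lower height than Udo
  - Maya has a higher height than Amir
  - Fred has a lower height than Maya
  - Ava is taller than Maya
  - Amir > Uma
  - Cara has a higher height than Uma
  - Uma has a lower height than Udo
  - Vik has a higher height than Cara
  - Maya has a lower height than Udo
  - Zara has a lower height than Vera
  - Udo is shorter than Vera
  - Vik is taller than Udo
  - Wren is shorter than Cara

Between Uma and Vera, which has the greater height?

Following the relations from Uma: Uma < Amir < Maya < Ava < Udo < Vera.
So Uma < Vera; Vera is the taller of the two.

Vera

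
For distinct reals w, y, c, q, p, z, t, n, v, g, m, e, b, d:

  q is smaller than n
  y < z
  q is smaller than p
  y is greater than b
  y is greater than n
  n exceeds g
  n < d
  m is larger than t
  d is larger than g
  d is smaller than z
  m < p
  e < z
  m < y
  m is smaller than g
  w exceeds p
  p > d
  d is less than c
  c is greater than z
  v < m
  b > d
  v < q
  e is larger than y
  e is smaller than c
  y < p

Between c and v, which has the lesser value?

v

v < m < g < n < d < b < y < e < z < c, by transitivity through m, g, n, d, b, y, e, z.
So v < c; v is the smaller of the two.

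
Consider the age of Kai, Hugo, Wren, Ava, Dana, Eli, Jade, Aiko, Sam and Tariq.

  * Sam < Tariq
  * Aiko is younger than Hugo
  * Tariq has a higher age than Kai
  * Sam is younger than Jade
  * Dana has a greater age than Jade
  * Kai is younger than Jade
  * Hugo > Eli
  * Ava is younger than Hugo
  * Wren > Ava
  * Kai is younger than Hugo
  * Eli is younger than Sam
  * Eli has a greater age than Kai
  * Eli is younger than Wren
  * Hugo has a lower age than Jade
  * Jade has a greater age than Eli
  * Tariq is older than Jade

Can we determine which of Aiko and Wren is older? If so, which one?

Following every chain through Aiko: above Aiko we get Hugo, Jade, Dana, Tariq.
Wren is not reached, and no chain runs the other way from Wren to Aiko.
So the given relations leave the order of Aiko and Wren undetermined.

undetermined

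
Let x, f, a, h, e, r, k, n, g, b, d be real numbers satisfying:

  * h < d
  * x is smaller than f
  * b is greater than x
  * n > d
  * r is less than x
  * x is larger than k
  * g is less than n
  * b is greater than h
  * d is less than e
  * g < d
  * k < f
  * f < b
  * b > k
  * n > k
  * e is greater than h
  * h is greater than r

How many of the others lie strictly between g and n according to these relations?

Chaining upward from g reaches: d, e.
Chaining downward from n reaches: r, k, h, d.
Strictly between g and n are those in both lists: d — 1 element.

1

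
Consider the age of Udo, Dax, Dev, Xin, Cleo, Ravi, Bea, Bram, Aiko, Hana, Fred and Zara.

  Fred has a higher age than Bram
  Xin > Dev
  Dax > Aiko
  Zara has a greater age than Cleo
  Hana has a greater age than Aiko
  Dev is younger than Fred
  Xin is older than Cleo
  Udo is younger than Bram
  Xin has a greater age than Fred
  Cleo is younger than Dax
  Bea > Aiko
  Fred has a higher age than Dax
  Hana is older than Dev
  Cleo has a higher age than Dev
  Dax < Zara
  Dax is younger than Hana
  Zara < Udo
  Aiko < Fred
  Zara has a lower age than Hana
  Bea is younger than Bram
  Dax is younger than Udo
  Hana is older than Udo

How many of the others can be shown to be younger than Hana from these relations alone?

From Hana the given relations immediately reach Dev, Aiko, Dax, Zara, Udo.
From those, Cleo — 6 in total.
Nothing else is reachable below Hana; 6 in all.

6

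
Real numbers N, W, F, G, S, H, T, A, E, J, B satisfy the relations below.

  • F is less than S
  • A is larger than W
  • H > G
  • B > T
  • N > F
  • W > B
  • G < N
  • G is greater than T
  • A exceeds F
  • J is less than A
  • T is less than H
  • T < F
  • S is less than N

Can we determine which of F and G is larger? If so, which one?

Following every chain through G: above G we get H, N; below G we get T.
F is not reached, and no chain runs the other way from F to G.
So the given relations leave the order of G and F undetermined.

undetermined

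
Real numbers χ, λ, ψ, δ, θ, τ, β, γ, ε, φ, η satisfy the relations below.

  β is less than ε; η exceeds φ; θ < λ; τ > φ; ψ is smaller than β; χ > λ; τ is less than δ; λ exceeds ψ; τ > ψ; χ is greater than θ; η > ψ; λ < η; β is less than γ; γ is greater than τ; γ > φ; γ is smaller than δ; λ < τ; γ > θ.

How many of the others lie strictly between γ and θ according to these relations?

The relations place θ below γ. An element lies strictly between them when it is forced above θ and also forced below γ.
Above θ: {λ, τ, η, δ, χ}. Below γ: {ψ, β, λ, φ, τ}.
Intersection: {λ, τ} — 2.

2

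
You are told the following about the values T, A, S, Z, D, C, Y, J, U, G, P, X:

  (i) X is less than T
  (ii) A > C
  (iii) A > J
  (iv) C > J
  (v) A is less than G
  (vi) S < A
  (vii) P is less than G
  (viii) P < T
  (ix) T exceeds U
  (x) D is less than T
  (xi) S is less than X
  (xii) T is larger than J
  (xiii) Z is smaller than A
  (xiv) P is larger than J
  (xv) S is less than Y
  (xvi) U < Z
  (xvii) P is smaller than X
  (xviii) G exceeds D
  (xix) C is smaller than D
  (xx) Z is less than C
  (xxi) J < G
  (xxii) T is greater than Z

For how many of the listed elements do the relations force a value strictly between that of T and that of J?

4

The relations place J below T. An element lies strictly between them when it is forced above J and also forced below T.
Above J: {P, C, X, D, A, G}. Below T: {U, P, S, Z, C, X, D}.
Intersection: {P, C, X, D} — 4.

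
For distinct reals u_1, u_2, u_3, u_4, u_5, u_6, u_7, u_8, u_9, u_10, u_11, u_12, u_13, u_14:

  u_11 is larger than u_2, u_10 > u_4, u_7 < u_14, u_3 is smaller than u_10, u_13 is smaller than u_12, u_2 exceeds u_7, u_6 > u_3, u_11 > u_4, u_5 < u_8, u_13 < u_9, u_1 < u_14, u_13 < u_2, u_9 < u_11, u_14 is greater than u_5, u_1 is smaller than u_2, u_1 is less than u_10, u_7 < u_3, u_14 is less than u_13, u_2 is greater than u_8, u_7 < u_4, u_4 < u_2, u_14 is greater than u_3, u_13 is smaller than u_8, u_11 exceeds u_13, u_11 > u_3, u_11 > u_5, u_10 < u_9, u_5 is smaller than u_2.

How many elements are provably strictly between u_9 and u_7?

Chaining upward from u_7 reaches: u_4, u_3, u_14, u_13, u_12, u_10, u_8, u_2, u_6, u_11.
Chaining downward from u_9 reaches: u_5, u_4, u_1, u_3, u_14, u_13, u_10.
Strictly between u_7 and u_9 are those in both lists: u_4, u_3, u_14, u_13, u_10 — 5 elements.

5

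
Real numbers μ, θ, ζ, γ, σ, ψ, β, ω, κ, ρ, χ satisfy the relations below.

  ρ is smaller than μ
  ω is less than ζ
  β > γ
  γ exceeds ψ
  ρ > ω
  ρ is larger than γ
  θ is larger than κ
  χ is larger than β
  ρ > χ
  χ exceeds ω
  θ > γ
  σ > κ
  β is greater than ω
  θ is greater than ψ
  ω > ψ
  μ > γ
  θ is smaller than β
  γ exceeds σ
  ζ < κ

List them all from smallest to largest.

Each adjacent pair is fixed by a given relation: ψ < ω; ω < ζ; ζ < κ; κ < σ; σ < γ; γ < θ; θ < β; β < χ; χ < ρ; ρ < μ. Chaining them end to end gives the full order.

ψ < ω < ζ < κ < σ < γ < θ < β < χ < ρ < μ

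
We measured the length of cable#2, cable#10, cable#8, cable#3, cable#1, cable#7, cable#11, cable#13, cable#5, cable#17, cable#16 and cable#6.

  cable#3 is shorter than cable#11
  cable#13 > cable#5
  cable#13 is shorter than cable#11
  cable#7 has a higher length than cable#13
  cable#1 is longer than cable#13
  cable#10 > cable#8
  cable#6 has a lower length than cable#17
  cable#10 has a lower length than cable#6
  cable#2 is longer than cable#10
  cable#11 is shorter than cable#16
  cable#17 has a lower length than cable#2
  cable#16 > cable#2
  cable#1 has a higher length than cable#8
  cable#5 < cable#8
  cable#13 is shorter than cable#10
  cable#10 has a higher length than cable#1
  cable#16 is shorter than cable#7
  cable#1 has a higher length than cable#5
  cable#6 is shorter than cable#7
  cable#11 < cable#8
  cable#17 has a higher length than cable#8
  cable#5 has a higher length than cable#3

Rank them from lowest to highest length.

cable#3 < cable#5 < cable#13 < cable#11 < cable#8 < cable#1 < cable#10 < cable#6 < cable#17 < cable#2 < cable#16 < cable#7

Each adjacent pair is fixed by a given relation: cable#3 < cable#5; cable#5 < cable#13; cable#13 < cable#11; cable#11 < cable#8; cable#8 < cable#1; cable#1 < cable#10; cable#10 < cable#6; cable#6 < cable#17; cable#17 < cable#2; cable#2 < cable#16; cable#16 < cable#7. Chaining them end to end gives the full order.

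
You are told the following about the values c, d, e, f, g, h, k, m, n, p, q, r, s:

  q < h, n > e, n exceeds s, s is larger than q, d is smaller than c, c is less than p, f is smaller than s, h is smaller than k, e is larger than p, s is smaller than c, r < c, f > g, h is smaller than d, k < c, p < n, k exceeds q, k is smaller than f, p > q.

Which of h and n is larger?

The relevant relations are h < k; k < f; f < s; s < c; c < p; p < e; e < n.
Chaining these gives h < k < f < s < c < p < e < n.
So h < n; n is the larger of the two.

n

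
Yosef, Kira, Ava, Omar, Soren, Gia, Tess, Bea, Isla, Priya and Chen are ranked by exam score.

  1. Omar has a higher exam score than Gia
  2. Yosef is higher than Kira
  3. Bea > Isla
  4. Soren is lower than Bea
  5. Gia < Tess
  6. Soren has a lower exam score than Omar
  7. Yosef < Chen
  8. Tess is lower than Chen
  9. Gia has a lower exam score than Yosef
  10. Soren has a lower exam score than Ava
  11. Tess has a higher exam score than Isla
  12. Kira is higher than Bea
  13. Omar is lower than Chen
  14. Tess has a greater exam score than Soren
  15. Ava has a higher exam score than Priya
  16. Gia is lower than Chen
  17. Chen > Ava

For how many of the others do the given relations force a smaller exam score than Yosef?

5

Directly below Yosef: Gia, Kira.
One step further: Bea (3 so far).
One step further: Isla, Soren (5 so far).
No other element is forced below Yosef by the given relations, so the count is 5.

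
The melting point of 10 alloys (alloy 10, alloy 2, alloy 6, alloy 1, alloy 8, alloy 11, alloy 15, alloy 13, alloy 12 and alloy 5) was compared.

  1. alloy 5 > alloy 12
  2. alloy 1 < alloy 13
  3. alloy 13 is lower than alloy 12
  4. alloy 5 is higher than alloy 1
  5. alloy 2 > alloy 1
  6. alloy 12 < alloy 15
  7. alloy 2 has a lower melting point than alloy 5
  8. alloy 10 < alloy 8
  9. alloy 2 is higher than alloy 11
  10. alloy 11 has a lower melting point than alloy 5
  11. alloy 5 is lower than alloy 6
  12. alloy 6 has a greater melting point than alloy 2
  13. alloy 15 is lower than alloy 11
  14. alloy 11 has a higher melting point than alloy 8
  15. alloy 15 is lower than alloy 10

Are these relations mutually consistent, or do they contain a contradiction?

consistent

Every relation is compatible with alloy 1 < alloy 13 < alloy 12 < alloy 15 < alloy 10 < alloy 8 < alloy 11 < alloy 2 < alloy 5 < alloy 6; the set is consistent.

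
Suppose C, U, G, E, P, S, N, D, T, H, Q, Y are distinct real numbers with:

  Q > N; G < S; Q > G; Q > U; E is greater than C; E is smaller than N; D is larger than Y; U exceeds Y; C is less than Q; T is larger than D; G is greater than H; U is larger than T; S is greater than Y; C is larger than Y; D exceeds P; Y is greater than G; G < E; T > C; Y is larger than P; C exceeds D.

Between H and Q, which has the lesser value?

Chaining the given relations: H < G < Y < C < T < U < Q.
So H < Q; H is the smaller of the two.

H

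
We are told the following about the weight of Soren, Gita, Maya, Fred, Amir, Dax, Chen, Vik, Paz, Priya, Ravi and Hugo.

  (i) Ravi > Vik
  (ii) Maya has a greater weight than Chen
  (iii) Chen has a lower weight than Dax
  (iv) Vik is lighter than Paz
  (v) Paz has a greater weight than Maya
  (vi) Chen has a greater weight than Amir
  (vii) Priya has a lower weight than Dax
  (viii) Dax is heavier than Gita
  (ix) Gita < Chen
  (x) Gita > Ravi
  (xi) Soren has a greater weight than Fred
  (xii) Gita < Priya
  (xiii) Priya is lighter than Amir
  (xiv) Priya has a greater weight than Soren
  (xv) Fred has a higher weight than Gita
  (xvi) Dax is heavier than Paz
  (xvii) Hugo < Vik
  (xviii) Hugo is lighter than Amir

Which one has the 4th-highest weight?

The consecutive relations fix a unique order: Hugo < Vik < Ravi < Gita < Fred < Soren < Priya < Amir < Chen < Maya < Paz < Dax.
The 4th largest is Chen.

Chen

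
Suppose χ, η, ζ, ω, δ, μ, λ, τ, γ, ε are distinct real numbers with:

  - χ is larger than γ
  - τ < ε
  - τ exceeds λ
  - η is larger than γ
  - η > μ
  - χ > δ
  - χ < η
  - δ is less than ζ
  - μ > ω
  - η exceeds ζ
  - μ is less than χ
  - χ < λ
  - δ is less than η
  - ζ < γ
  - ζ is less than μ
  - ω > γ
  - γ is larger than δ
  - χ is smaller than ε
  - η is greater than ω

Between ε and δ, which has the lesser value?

Link the given pairs in sequence: δ < ζ; ζ < γ; γ < ω; ω < μ; μ < χ; χ < λ; λ < τ; τ < ε.
Together: δ < ζ < γ < ω < μ < χ < λ < τ < ε.
So δ < ε; δ is the smaller of the two.

δ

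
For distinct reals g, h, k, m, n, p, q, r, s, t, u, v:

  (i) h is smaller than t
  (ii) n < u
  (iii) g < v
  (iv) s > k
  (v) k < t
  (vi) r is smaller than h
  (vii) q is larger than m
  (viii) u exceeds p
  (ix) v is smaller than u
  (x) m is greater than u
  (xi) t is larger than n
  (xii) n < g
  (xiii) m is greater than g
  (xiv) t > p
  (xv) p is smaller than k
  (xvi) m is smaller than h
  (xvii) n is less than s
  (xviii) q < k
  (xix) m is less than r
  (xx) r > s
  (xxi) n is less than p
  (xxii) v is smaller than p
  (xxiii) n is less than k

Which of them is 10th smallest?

r

Piecing the relations together gives one ordering: n < g < v < p < u < m < q < k < s < r < h < t.
Counting 10 from the smallest end gives r.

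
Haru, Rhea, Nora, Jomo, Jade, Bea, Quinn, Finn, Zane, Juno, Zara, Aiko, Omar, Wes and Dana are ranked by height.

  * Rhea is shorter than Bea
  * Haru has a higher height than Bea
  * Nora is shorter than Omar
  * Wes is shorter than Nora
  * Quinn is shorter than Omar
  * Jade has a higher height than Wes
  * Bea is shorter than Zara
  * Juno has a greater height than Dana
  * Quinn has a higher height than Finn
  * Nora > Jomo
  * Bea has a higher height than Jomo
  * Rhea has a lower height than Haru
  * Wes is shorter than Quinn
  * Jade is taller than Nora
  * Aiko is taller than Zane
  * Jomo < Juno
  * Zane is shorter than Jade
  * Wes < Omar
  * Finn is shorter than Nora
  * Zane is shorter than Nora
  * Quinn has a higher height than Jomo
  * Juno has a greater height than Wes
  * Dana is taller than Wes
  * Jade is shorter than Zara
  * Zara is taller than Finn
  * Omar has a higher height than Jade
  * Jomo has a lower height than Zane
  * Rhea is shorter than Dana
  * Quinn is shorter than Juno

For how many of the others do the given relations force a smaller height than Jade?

The elements the relations force below Jade are Jomo, Finn, Wes, Zane, Nora — no chain reaches any other.
That is 5.

5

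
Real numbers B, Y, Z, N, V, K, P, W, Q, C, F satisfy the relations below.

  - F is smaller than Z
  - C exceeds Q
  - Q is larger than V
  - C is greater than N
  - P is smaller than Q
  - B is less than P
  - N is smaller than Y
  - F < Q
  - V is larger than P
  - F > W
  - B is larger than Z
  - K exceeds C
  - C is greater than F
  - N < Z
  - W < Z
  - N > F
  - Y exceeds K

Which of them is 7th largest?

Piecing the relations together gives one ordering: W < F < N < Z < B < P < V < Q < C < K < Y.
The 7th largest is B.

B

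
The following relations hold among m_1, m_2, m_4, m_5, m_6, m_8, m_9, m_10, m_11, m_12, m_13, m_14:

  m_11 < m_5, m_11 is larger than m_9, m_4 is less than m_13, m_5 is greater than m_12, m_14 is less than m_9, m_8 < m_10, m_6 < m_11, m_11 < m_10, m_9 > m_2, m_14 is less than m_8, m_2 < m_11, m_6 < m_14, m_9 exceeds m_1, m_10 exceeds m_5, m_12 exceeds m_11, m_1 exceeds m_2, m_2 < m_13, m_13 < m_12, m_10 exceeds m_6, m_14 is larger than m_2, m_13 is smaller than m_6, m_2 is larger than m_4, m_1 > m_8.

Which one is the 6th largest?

m_1

Chaining the given pairs: m_4 < m_2 < m_13 < m_6 < m_14 < m_8 < m_1 < m_9 < m_11 < m_12 < m_5 < m_10.
Counting 6 from the largest end gives m_1.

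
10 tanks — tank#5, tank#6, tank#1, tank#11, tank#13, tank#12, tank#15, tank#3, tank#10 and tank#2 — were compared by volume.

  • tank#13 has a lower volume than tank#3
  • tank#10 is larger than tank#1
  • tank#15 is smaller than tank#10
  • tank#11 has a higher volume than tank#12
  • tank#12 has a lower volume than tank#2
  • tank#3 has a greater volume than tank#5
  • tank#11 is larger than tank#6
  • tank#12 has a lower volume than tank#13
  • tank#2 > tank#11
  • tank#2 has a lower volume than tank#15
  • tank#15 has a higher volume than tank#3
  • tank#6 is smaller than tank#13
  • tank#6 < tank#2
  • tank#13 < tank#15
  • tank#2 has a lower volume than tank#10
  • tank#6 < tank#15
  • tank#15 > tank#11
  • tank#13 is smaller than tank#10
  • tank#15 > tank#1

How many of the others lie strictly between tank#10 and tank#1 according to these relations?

The relations place tank#1 below tank#10. An element lies strictly between them when it is forced above tank#1 and also forced below tank#10.
Above tank#1: {tank#15}. Below tank#10: {tank#12, tank#6, tank#5, tank#11, tank#13, tank#2, tank#3, tank#15}.
Intersection: {tank#15} — 1.

1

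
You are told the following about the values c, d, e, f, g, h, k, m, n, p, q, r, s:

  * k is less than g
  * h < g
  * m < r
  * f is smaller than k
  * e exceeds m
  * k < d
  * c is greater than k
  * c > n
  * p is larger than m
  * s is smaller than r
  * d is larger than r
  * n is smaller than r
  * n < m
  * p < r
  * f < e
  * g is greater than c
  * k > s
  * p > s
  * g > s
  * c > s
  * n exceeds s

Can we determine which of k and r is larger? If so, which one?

undetermined

Following every chain through r: above r we get d; below r we get s, n, m, p.
k is not reached, and no chain runs the other way from k to r.
So the given relations leave the order of r and k undetermined.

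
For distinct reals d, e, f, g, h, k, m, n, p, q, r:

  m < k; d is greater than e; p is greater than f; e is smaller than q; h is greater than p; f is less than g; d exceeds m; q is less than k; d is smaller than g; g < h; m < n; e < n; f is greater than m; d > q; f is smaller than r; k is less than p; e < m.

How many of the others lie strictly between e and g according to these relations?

Chaining upward from e reaches: m, f, n, q, k, d, p, r, h.
Chaining downward from g reaches: m, f, q, d.
Strictly between e and g are those in both lists: m, f, q, d — 4 elements.

4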